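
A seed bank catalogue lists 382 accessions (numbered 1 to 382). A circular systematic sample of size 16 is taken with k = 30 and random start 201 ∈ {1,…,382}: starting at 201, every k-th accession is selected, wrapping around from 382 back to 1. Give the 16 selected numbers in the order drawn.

Selection 1: 201
Selection 2: 201 + 30 = 231
Selection 3: 231 + 30 = 261
Selection 4: 261 + 30 = 291
Selection 5: 291 + 30 = 321
Selection 6: 321 + 30 = 351
Selection 7: 351 + 30 = 381
Selection 8: 381 + 30 = 411 → 411 − 382 = 29
Selection 9: 29 + 30 = 59
Selection 10: 59 + 30 = 89
Selection 11: 89 + 30 = 119
Selection 12: 119 + 30 = 149
Selection 13: 149 + 30 = 179
Selection 14: 179 + 30 = 209
Selection 15: 209 + 30 = 239
Selection 16: 239 + 30 = 269

201, 231, 261, 291, 321, 351, 381, 29, 59, 89, 119, 149, 179, 209, 239, 269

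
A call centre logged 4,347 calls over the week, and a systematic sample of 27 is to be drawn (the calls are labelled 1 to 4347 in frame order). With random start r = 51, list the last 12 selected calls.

2466, 2627, 2788, 2949, 3110, 3271, 3432, 3593, 3754, 3915, 4076, 4237

k = N/n = 4347/27 = 161
16th selection = 51 + 15×161 = 2466
17th: 2466 + 161 = 2627
18th: 2627 + 161 = 2788
19th: 2788 + 161 = 2949
20th: 2949 + 161 = 3110
21st: 3110 + 161 = 3271
22nd: 3271 + 161 = 3432
23rd: 3432 + 161 = 3593
24th: 3593 + 161 = 3754
25th: 3754 + 161 = 3915
26th: 3915 + 161 = 4076
27th: 4076 + 161 = 4237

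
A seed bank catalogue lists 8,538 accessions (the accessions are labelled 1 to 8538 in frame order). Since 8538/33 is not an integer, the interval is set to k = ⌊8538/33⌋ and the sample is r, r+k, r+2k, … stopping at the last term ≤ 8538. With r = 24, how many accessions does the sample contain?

k = ⌊8538/33⌋ = 258
Achieved size = ⌊(8538 − 24)/258⌋ + 1 = ⌊8514/258⌋ + 1 = 33 + 1 = 34
(last selection: 24 + 33×258 = 8538 ≤ 8538; next would be 8796 > 8538)

34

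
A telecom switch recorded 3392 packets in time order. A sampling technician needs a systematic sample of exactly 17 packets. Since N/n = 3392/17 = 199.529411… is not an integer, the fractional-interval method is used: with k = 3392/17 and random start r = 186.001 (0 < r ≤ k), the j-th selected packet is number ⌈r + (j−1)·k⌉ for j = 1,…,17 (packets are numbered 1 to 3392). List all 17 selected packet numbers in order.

187, 386, 586, 785, 985, 1184, 1384, 1583, 1783, 1982, 2182, 2381, 2581, 2780, 2980, 3179, 3379

j=1: r + 0k = 186.001 → ⌈·⌉ = 187
j=2: r + 1k = 385.530411… → ⌈·⌉ = 386
j=3: r + 2k = 585.059823… → ⌈·⌉ = 586
j=4: r + 3k = 784.589235… → ⌈·⌉ = 785
j=5: r + 4k = 984.118647… → ⌈·⌉ = 985
j=6: r + 5k = 1183.648058… → ⌈·⌉ = 1184
j=7: r + 6k = 1383.177470… → ⌈·⌉ = 1384
j=8: r + 7k = 1582.706882… → ⌈·⌉ = 1583
j=9: r + 8k = 1782.236294… → ⌈·⌉ = 1783
j=10: r + 9k = 1981.765705… → ⌈·⌉ = 1982
j=11: r + 10k = 2181.295117… → ⌈·⌉ = 2182
j=12: r + 11k = 2380.824529… → ⌈·⌉ = 2381
j=13: r + 12k = 2580.353941… → ⌈·⌉ = 2581
j=14: r + 13k = 2779.883352… → ⌈·⌉ = 2780
j=15: r + 14k = 2979.412764… → ⌈·⌉ = 2980
j=16: r + 15k = 3178.942176… → ⌈·⌉ = 3179
j=17: r + 16k = 3378.471588… → ⌈·⌉ = 3379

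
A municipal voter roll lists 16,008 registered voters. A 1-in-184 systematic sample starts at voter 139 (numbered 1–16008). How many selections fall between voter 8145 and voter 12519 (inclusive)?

k = 184
First selection ≥ 8145: 139 + ⌈(8145−139)/184⌉·184 = 139 + 44×184 = 8235
Last selection ≤ 12519: 139 + ⌊(12519−139)/184⌋·184 = 139 + 67×184 = 12467
Count = 67 − 44 + 1 = 24

24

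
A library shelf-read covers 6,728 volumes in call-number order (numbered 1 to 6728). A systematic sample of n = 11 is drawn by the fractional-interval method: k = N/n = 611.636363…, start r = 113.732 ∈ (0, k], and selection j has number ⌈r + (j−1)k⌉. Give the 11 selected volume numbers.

114, 726, 1338, 1949, 2561, 3172, 3784, 4396, 5007, 5619, 6231

j=1: r + 0k = 113.732 → ⌈·⌉ = 114
j=2: r + 1k = 725.368363… → ⌈·⌉ = 726
j=3: r + 2k = 1337.004727… → ⌈·⌉ = 1338
j=4: r + 3k = 1948.641090… → ⌈·⌉ = 1949
j=5: r + 4k = 2560.277454… → ⌈·⌉ = 2561
j=6: r + 5k = 3171.913818… → ⌈·⌉ = 3172
j=7: r + 6k = 3783.550181… → ⌈·⌉ = 3784
j=8: r + 7k = 4395.186545… → ⌈·⌉ = 4396
j=9: r + 8k = 5006.822909… → ⌈·⌉ = 5007
j=10: r + 9k = 5618.459272… → ⌈·⌉ = 5619
j=11: r + 10k = 6230.095636… → ⌈·⌉ = 6231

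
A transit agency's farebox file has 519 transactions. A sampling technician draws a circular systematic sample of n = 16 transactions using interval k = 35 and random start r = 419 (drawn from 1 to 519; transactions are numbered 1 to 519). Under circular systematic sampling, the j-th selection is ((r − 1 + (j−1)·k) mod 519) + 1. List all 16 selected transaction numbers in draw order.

419, 454, 489, 5, 40, 75, 110, 145, 180, 215, 250, 285, 320, 355, 390, 425

Selection 1: 419
Selection 2: 419 + 35 = 454
Selection 3: 454 + 35 = 489
Selection 4: 489 + 35 = 524 → 524 − 519 = 5
Selection 5: 5 + 35 = 40
Selection 6: 40 + 35 = 75
Selection 7: 75 + 35 = 110
Selection 8: 110 + 35 = 145
Selection 9: 145 + 35 = 180
Selection 10: 180 + 35 = 215
Selection 11: 215 + 35 = 250
Selection 12: 250 + 35 = 285
Selection 13: 285 + 35 = 320
Selection 14: 320 + 35 = 355
Selection 15: 355 + 35 = 390
Selection 16: 390 + 35 = 425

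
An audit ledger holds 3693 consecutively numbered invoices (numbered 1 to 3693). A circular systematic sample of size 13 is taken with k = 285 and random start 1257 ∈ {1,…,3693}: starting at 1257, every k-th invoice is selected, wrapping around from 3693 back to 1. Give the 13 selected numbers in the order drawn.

Selection 1: 1257
Selection 2: 1257 + 285 = 1542
Selection 3: 1542 + 285 = 1827
Selection 4: 1827 + 285 = 2112
Selection 5: 2112 + 285 = 2397
Selection 6: 2397 + 285 = 2682
Selection 7: 2682 + 285 = 2967
Selection 8: 2967 + 285 = 3252
Selection 9: 3252 + 285 = 3537
Selection 10: 3537 + 285 = 3822 → 3822 − 3693 = 129
Selection 11: 129 + 285 = 414
Selection 12: 414 + 285 = 699
Selection 13: 699 + 285 = 984

1257, 1542, 1827, 2112, 2397, 2682, 2967, 3252, 3537, 129, 414, 699, 984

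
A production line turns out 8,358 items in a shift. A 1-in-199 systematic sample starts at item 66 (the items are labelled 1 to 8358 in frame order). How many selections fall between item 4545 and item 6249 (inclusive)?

k = 199
First selection ≥ 4545: 66 + ⌈(4545−66)/199⌉·199 = 66 + 23×199 = 4643
Last selection ≤ 6249: 66 + ⌊(6249−66)/199⌋·199 = 66 + 31×199 = 6235
Count = 31 − 23 + 1 = 9

9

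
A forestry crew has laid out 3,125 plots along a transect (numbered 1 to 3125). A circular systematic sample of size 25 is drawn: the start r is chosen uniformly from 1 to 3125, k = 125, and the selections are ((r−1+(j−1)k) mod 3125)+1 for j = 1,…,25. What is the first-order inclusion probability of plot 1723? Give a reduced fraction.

For each position j, as r ranges over 1…3125 the j-th selection hits every plot exactly once, so plot 1723 is selected for exactly 25 of the 3125 starts.
Inclusion probability = 25/3125 = 1/125.

1/125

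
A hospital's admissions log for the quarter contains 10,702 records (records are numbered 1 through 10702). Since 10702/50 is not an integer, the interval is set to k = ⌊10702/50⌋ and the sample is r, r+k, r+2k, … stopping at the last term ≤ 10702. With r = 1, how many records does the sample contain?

k = ⌊10702/50⌋ = 214
Achieved size = ⌊(10702 − 1)/214⌋ + 1 = ⌊10701/214⌋ + 1 = 50 + 1 = 51
(last selection: 1 + 50×214 = 10701 ≤ 10702; next would be 10915 > 10702)

51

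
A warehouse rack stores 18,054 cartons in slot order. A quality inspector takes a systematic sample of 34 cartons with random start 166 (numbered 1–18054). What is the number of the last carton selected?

17689

k = 18054/34 = 531
34th selection = r + (34−1)·k = 166 + 33×531 = 166 + 17523 = 17689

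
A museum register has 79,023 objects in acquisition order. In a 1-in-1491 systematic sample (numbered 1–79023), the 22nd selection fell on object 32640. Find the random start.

k = 1491
r = 32640 − (22−1)×1491 = 32640 − 31311 = 1329

1329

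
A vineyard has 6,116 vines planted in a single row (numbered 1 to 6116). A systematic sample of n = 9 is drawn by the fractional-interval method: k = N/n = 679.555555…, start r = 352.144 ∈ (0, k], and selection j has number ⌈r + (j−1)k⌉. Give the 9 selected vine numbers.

j=1: r + 0k = 352.144 → ⌈·⌉ = 353
j=2: r + 1k = 1031.699555… → ⌈·⌉ = 1032
j=3: r + 2k = 1711.255111… → ⌈·⌉ = 1712
j=4: r + 3k = 2390.810666… → ⌈·⌉ = 2391
j=5: r + 4k = 3070.366222… → ⌈·⌉ = 3071
j=6: r + 5k = 3749.921777… → ⌈·⌉ = 3750
j=7: r + 6k = 4429.477333… → ⌈·⌉ = 4430
j=8: r + 7k = 5109.032888… → ⌈·⌉ = 5110
j=9: r + 8k = 5788.588444… → ⌈·⌉ = 5789

353, 1032, 1712, 2391, 3071, 3750, 4430, 5110, 5789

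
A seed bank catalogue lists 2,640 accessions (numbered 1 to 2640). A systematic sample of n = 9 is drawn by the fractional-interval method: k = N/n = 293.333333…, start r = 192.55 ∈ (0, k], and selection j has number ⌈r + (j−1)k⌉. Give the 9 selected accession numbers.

j=1: r + 0k = 192.55 → ⌈·⌉ = 193
j=2: r + 1k = 485.883333… → ⌈·⌉ = 486
j=3: r + 2k = 779.216666… → ⌈·⌉ = 780
j=4: r + 3k = 1072.55 → ⌈·⌉ = 1073
j=5: r + 4k = 1365.883333… → ⌈·⌉ = 1366
j=6: r + 5k = 1659.216666… → ⌈·⌉ = 1660
j=7: r + 6k = 1952.55 → ⌈·⌉ = 1953
j=8: r + 7k = 2245.883333… → ⌈·⌉ = 2246
j=9: r + 8k = 2539.216666… → ⌈·⌉ = 2540

193, 486, 780, 1073, 1366, 1660, 1953, 2246, 2540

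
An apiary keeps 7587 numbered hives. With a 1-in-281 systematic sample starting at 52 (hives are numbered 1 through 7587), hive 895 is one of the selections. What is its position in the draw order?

k = 281
position = (895 − 52)/281 + 1 = 843/281 + 1 = 3 + 1 = 4

4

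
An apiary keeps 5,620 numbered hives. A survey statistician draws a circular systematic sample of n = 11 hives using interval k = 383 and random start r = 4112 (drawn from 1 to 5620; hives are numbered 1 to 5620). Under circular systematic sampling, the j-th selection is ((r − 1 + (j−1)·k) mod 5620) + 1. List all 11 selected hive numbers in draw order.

4112, 4495, 4878, 5261, 24, 407, 790, 1173, 1556, 1939, 2322

Selection 1: 4112
Selection 2: 4112 + 383 = 4495
Selection 3: 4495 + 383 = 4878
Selection 4: 4878 + 383 = 5261
Selection 5: 5261 + 383 = 5644 → 5644 − 5620 = 24
Selection 6: 24 + 383 = 407
Selection 7: 407 + 383 = 790
Selection 8: 790 + 383 = 1173
Selection 9: 1173 + 383 = 1556
Selection 10: 1556 + 383 = 1939
Selection 11: 1939 + 383 = 2322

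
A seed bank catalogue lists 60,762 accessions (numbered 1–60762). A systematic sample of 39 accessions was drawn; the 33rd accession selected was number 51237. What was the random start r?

k = 60762/39 = 1558
r = 51237 − (33−1)×1558 = 51237 − 49856 = 1381

1381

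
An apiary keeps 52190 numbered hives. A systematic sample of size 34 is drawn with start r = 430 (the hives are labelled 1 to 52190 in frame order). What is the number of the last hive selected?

k = 52190/34 = 1535
34th selection = r + (34−1)·k = 430 + 33×1535 = 430 + 50655 = 51085

51085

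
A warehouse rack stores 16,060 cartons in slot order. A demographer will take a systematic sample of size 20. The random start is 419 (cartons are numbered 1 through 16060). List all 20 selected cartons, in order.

419, 1222, 2025, 2828, 3631, 4434, 5237, 6040, 6843, 7646, 8449, 9252, 10055, 10858, 11661, 12464, 13267, 14070, 14873, 15676

k = N/n = 16060/20 = 803
carton 1: 419
carton 2: 419 + 803 = 1222
carton 3: 1222 + 803 = 2025
carton 4: 2025 + 803 = 2828
carton 5: 2828 + 803 = 3631
carton 6: 3631 + 803 = 4434
carton 7: 4434 + 803 = 5237
carton 8: 5237 + 803 = 6040
carton 9: 6040 + 803 = 6843
carton 10: 6843 + 803 = 7646
carton 11: 7646 + 803 = 8449
carton 12: 8449 + 803 = 9252
carton 13: 9252 + 803 = 10055
carton 14: 10055 + 803 = 10858
carton 15: 10858 + 803 = 11661
carton 16: 11661 + 803 = 12464
carton 17: 12464 + 803 = 13267
carton 18: 13267 + 803 = 14070
carton 19: 14070 + 803 = 14873
carton 20: 14873 + 803 = 15676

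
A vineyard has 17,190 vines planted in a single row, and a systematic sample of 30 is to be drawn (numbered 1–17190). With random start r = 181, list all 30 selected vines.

k = N/n = 17190/30 = 573
vine 1: 181
vine 2: 181 + 573 = 754
vine 3: 754 + 573 = 1327
vine 4: 1327 + 573 = 1900
vine 5: 1900 + 573 = 2473
vine 6: 2473 + 573 = 3046
vine 7: 3046 + 573 = 3619
vine 8: 3619 + 573 = 4192
vine 9: 4192 + 573 = 4765
vine 10: 4765 + 573 = 5338
vine 11: 5338 + 573 = 5911
vine 12: 5911 + 573 = 6484
vine 13: 6484 + 573 = 7057
vine 14: 7057 + 573 = 7630
vine 15: 7630 + 573 = 8203
vine 16: 8203 + 573 = 8776
vine 17: 8776 + 573 = 9349
vine 18: 9349 + 573 = 9922
vine 19: 9922 + 573 = 10495
vine 20: 10495 + 573 = 11068
vine 21: 11068 + 573 = 11641
vine 22: 11641 + 573 = 12214
vine 23: 12214 + 573 = 12787
vine 24: 12787 + 573 = 13360
vine 25: 13360 + 573 = 13933
vine 26: 13933 + 573 = 14506
vine 27: 14506 + 573 = 15079
vine 28: 15079 + 573 = 15652
vine 29: 15652 + 573 = 16225
vine 30: 16225 + 573 = 16798

181, 754, 1327, 1900, 2473, 3046, 3619, 4192, 4765, 5338, 5911, 6484, 7057, 7630, 8203, 8776, 9349, 9922, 10495, 11068, 11641, 12214, 12787, 13360, 13933, 14506, 15079, 15652, 16225, 16798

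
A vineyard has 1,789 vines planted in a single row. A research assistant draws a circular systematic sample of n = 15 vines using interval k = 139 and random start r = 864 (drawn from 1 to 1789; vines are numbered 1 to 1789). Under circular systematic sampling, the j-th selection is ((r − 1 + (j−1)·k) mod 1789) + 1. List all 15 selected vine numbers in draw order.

Selection 1: 864
Selection 2: 864 + 139 = 1003
Selection 3: 1003 + 139 = 1142
Selection 4: 1142 + 139 = 1281
Selection 5: 1281 + 139 = 1420
Selection 6: 1420 + 139 = 1559
Selection 7: 1559 + 139 = 1698
Selection 8: 1698 + 139 = 1837 → 1837 − 1789 = 48
Selection 9: 48 + 139 = 187
Selection 10: 187 + 139 = 326
Selection 11: 326 + 139 = 465
Selection 12: 465 + 139 = 604
Selection 13: 604 + 139 = 743
Selection 14: 743 + 139 = 882
Selection 15: 882 + 139 = 1021

864, 1003, 1142, 1281, 1420, 1559, 1698, 48, 187, 326, 465, 604, 743, 882, 1021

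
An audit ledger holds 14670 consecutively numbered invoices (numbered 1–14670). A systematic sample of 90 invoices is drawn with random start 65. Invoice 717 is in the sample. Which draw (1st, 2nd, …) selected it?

k = 14670/90 = 163
position = (717 − 65)/163 + 1 = 652/163 + 1 = 4 + 1 = 5

5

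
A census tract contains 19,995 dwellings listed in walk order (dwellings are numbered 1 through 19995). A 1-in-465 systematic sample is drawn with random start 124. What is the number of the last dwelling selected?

19654

k = 465
43rd selection = r + (43−1)·k = 124 + 42×465 = 124 + 19530 = 19654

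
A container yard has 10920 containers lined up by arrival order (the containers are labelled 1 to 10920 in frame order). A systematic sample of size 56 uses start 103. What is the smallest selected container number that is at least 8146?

8293

k = 10920/56 = 195
Steps past start: ⌈(8146 − 103)/195⌉ = ⌈8043/195⌉ = 42
Selected container: 103 + 42×195 = 8293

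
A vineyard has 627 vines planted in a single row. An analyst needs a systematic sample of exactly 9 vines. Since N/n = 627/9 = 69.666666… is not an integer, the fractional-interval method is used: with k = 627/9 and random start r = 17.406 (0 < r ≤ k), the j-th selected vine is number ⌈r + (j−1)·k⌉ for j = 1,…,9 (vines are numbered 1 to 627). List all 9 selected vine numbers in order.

18, 88, 157, 227, 297, 366, 436, 506, 575

j=1: r + 0k = 17.406 → ⌈·⌉ = 18
j=2: r + 1k = 87.072666… → ⌈·⌉ = 88
j=3: r + 2k = 156.739333… → ⌈·⌉ = 157
j=4: r + 3k = 226.406 → ⌈·⌉ = 227
j=5: r + 4k = 296.072666… → ⌈·⌉ = 297
j=6: r + 5k = 365.739333… → ⌈·⌉ = 366
j=7: r + 6k = 435.406 → ⌈·⌉ = 436
j=8: r + 7k = 505.072666… → ⌈·⌉ = 506
j=9: r + 8k = 574.739333… → ⌈·⌉ = 575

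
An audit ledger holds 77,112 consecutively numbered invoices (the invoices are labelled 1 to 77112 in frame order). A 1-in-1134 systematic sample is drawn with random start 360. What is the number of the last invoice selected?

k = 1134
68th selection = r + (68−1)·k = 360 + 67×1134 = 360 + 75978 = 76338

76338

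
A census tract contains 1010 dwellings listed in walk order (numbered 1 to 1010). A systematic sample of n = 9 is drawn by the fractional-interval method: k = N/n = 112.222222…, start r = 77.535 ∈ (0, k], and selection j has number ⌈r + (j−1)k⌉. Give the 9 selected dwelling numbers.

78, 190, 302, 415, 527, 639, 751, 864, 976

j=1: r + 0k = 77.535 → ⌈·⌉ = 78
j=2: r + 1k = 189.757222… → ⌈·⌉ = 190
j=3: r + 2k = 301.979444… → ⌈·⌉ = 302
j=4: r + 3k = 414.201666… → ⌈·⌉ = 415
j=5: r + 4k = 526.423888… → ⌈·⌉ = 527
j=6: r + 5k = 638.646111… → ⌈·⌉ = 639
j=7: r + 6k = 750.868333… → ⌈·⌉ = 751
j=8: r + 7k = 863.090555… → ⌈·⌉ = 864
j=9: r + 8k = 975.312777… → ⌈·⌉ = 976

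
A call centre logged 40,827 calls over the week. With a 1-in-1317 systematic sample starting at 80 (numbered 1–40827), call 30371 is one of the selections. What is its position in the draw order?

k = 1317
position = (30371 − 80)/1317 + 1 = 30291/1317 + 1 = 23 + 1 = 24

24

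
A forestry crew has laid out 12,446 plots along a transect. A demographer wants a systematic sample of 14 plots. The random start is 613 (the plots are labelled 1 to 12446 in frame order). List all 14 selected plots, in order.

k = N/n = 12446/14 = 889
plot 1: 613
plot 2: 613 + 889 = 1502
plot 3: 1502 + 889 = 2391
plot 4: 2391 + 889 = 3280
plot 5: 3280 + 889 = 4169
plot 6: 4169 + 889 = 5058
plot 7: 5058 + 889 = 5947
plot 8: 5947 + 889 = 6836
plot 9: 6836 + 889 = 7725
plot 10: 7725 + 889 = 8614
plot 11: 8614 + 889 = 9503
plot 12: 9503 + 889 = 10392
plot 13: 10392 + 889 = 11281
plot 14: 11281 + 889 = 12170

613, 1502, 2391, 3280, 4169, 5058, 5947, 6836, 7725, 8614, 9503, 10392, 11281, 12170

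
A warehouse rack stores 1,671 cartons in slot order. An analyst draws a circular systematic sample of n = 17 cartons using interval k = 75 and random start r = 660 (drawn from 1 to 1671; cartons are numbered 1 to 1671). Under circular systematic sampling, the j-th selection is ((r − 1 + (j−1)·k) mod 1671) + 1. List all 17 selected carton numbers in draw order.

Selection 1: 660
Selection 2: 660 + 75 = 735
Selection 3: 735 + 75 = 810
Selection 4: 810 + 75 = 885
Selection 5: 885 + 75 = 960
Selection 6: 960 + 75 = 1035
Selection 7: 1035 + 75 = 1110
Selection 8: 1110 + 75 = 1185
Selection 9: 1185 + 75 = 1260
Selection 10: 1260 + 75 = 1335
Selection 11: 1335 + 75 = 1410
Selection 12: 1410 + 75 = 1485
Selection 13: 1485 + 75 = 1560
Selection 14: 1560 + 75 = 1635
Selection 15: 1635 + 75 = 1710 → 1710 − 1671 = 39
Selection 16: 39 + 75 = 114
Selection 17: 114 + 75 = 189

660, 735, 810, 885, 960, 1035, 1110, 1185, 1260, 1335, 1410, 1485, 1560, 1635, 39, 114, 189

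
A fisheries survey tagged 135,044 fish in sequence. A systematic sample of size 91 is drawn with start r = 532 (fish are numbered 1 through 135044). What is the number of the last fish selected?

134092

k = 135044/91 = 1484
91st selection = r + (91−1)·k = 532 + 90×1484 = 532 + 133560 = 134092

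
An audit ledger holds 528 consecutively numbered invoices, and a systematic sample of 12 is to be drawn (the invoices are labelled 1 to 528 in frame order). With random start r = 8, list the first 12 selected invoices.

8, 52, 96, 140, 184, 228, 272, 316, 360, 404, 448, 492

k = N/n = 528/12 = 44
invoice 1: 8
invoice 2: 8 + 44 = 52
invoice 3: 52 + 44 = 96
invoice 4: 96 + 44 = 140
invoice 5: 140 + 44 = 184
invoice 6: 184 + 44 = 228
invoice 7: 228 + 44 = 272
invoice 8: 272 + 44 = 316
invoice 9: 316 + 44 = 360
invoice 10: 360 + 44 = 404
invoice 11: 404 + 44 = 448
invoice 12: 448 + 44 = 492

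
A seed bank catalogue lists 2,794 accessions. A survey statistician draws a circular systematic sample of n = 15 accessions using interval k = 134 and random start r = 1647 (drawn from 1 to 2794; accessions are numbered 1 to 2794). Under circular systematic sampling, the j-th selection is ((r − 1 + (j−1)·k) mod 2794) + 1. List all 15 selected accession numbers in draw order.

Selection 1: 1647
Selection 2: 1647 + 134 = 1781
Selection 3: 1781 + 134 = 1915
Selection 4: 1915 + 134 = 2049
Selection 5: 2049 + 134 = 2183
Selection 6: 2183 + 134 = 2317
Selection 7: 2317 + 134 = 2451
Selection 8: 2451 + 134 = 2585
Selection 9: 2585 + 134 = 2719
Selection 10: 2719 + 134 = 2853 → 2853 − 2794 = 59
Selection 11: 59 + 134 = 193
Selection 12: 193 + 134 = 327
Selection 13: 327 + 134 = 461
Selection 14: 461 + 134 = 595
Selection 15: 595 + 134 = 729

1647, 1781, 1915, 2049, 2183, 2317, 2451, 2585, 2719, 59, 193, 327, 461, 595, 729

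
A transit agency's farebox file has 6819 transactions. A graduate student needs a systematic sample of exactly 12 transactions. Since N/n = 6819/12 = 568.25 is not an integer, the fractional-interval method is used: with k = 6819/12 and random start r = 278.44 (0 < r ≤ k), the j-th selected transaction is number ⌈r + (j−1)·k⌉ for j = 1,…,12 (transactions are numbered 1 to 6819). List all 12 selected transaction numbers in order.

279, 847, 1415, 1984, 2552, 3120, 3688, 4257, 4825, 5393, 5961, 6530

j=1: r + 0k = 278.44 → ⌈·⌉ = 279
j=2: r + 1k = 846.69 → ⌈·⌉ = 847
j=3: r + 2k = 1414.94 → ⌈·⌉ = 1415
j=4: r + 3k = 1983.19 → ⌈·⌉ = 1984
j=5: r + 4k = 2551.44 → ⌈·⌉ = 2552
j=6: r + 5k = 3119.69 → ⌈·⌉ = 3120
j=7: r + 6k = 3687.94 → ⌈·⌉ = 3688
j=8: r + 7k = 4256.19 → ⌈·⌉ = 4257
j=9: r + 8k = 4824.44 → ⌈·⌉ = 4825
j=10: r + 9k = 5392.69 → ⌈·⌉ = 5393
j=11: r + 10k = 5960.94 → ⌈·⌉ = 5961
j=12: r + 11k = 6529.19 → ⌈·⌉ = 6530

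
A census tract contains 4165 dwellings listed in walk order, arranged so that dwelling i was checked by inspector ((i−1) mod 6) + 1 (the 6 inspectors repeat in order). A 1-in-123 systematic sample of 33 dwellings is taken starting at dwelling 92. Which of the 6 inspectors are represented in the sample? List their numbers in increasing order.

Consecutive selections differ by k = 123, so their inspector numbers differ by 123 mod 6 = 3.
gcd(123, 6) = 3, so the sample visits 6/3 = 2 distinct residues mod 6.
Start 92 is inspector 2; the inspectors hit are 2, 5.

2, 5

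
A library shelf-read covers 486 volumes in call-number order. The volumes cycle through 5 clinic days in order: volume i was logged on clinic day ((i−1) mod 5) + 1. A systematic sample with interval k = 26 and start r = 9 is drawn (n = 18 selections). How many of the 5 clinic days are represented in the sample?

5

Consecutive selections differ by k = 26, so their clinic day numbers differ by 26 mod 5 = 1.
gcd(26, 5) = 1, so the sample visits 5/1 = 5 distinct residues mod 5.
Start 9 is clinic day 4; the clinic days hit are 1, 2, 3, 4, 5.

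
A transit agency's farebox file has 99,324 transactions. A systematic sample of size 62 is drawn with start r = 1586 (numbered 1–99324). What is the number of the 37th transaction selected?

59258

k = 99324/62 = 1602
37th selection = r + (37−1)·k = 1586 + 36×1602 = 1586 + 57672 = 59258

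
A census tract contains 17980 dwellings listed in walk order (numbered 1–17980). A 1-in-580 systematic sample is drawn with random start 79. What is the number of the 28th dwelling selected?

k = 580
28th selection = r + (28−1)·k = 79 + 27×580 = 79 + 15660 = 15739

15739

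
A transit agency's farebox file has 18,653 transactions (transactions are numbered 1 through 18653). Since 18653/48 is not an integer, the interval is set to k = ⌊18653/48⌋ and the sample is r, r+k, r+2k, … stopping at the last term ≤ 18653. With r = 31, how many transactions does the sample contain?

48

k = ⌊18653/48⌋ = 388
Achieved size = ⌊(18653 − 31)/388⌋ + 1 = ⌊18622/388⌋ + 1 = 47 + 1 = 48
(last selection: 31 + 47×388 = 18267 ≤ 18653; next would be 18655 > 18653)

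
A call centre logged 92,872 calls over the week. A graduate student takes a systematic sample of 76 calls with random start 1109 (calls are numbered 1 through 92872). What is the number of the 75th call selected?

k = 92872/76 = 1222
75th selection = r + (75−1)·k = 1109 + 74×1222 = 1109 + 90428 = 91537

91537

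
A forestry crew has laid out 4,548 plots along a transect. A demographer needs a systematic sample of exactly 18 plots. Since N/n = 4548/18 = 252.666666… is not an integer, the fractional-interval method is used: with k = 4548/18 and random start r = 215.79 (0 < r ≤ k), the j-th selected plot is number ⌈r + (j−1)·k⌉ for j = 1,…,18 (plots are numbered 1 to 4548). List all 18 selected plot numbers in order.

216, 469, 722, 974, 1227, 1480, 1732, 1985, 2238, 2490, 2743, 2996, 3248, 3501, 3754, 4006, 4259, 4512

j=1: r + 0k = 215.79 → ⌈·⌉ = 216
j=2: r + 1k = 468.456666… → ⌈·⌉ = 469
j=3: r + 2k = 721.123333… → ⌈·⌉ = 722
j=4: r + 3k = 973.79 → ⌈·⌉ = 974
j=5: r + 4k = 1226.456666… → ⌈·⌉ = 1227
j=6: r + 5k = 1479.123333… → ⌈·⌉ = 1480
j=7: r + 6k = 1731.79 → ⌈·⌉ = 1732
j=8: r + 7k = 1984.456666… → ⌈·⌉ = 1985
j=9: r + 8k = 2237.123333… → ⌈·⌉ = 2238
j=10: r + 9k = 2489.79 → ⌈·⌉ = 2490
j=11: r + 10k = 2742.456666… → ⌈·⌉ = 2743
j=12: r + 11k = 2995.123333… → ⌈·⌉ = 2996
j=13: r + 12k = 3247.79 → ⌈·⌉ = 3248
j=14: r + 13k = 3500.456666… → ⌈·⌉ = 3501
j=15: r + 14k = 3753.123333… → ⌈·⌉ = 3754
j=16: r + 15k = 4005.79 → ⌈·⌉ = 4006
j=17: r + 16k = 4258.456666… → ⌈·⌉ = 4259
j=18: r + 17k = 4511.123333… → ⌈·⌉ = 4512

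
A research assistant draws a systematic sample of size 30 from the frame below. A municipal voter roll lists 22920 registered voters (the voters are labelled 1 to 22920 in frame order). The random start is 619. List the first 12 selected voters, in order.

619, 1383, 2147, 2911, 3675, 4439, 5203, 5967, 6731, 7495, 8259, 9023

k = N/n = 22920/30 = 764
voter 1: 619
voter 2: 619 + 764 = 1383
voter 3: 1383 + 764 = 2147
voter 4: 2147 + 764 = 2911
voter 5: 2911 + 764 = 3675
voter 6: 3675 + 764 = 4439
voter 7: 4439 + 764 = 5203
voter 8: 5203 + 764 = 5967
voter 9: 5967 + 764 = 6731
voter 10: 6731 + 764 = 7495
voter 11: 7495 + 764 = 8259
voter 12: 8259 + 764 = 9023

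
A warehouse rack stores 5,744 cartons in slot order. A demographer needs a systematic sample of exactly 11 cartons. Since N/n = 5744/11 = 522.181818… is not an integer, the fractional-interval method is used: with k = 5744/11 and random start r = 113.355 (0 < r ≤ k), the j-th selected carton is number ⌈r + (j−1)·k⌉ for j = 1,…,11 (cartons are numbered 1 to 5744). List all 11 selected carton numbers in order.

j=1: r + 0k = 113.355 → ⌈·⌉ = 114
j=2: r + 1k = 635.536818… → ⌈·⌉ = 636
j=3: r + 2k = 1157.718636… → ⌈·⌉ = 1158
j=4: r + 3k = 1679.900454… → ⌈·⌉ = 1680
j=5: r + 4k = 2202.082272… → ⌈·⌉ = 2203
j=6: r + 5k = 2724.264090… → ⌈·⌉ = 2725
j=7: r + 6k = 3246.445909… → ⌈·⌉ = 3247
j=8: r + 7k = 3768.627727… → ⌈·⌉ = 3769
j=9: r + 8k = 4290.809545… → ⌈·⌉ = 4291
j=10: r + 9k = 4812.991363… → ⌈·⌉ = 4813
j=11: r + 10k = 5335.173181… → ⌈·⌉ = 5336

114, 636, 1158, 1680, 2203, 2725, 3247, 3769, 4291, 4813, 5336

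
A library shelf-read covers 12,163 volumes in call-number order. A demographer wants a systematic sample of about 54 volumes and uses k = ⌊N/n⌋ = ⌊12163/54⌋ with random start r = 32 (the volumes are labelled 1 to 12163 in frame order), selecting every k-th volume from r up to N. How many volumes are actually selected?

54

k = ⌊12163/54⌋ = 225
Achieved size = ⌊(12163 − 32)/225⌋ + 1 = ⌊12131/225⌋ + 1 = 53 + 1 = 54
(last selection: 32 + 53×225 = 11957 ≤ 12163; next would be 12182 > 12163)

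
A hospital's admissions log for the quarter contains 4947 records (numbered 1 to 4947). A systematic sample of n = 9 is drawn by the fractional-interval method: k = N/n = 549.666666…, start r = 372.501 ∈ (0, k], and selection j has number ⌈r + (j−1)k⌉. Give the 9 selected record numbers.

j=1: r + 0k = 372.501 → ⌈·⌉ = 373
j=2: r + 1k = 922.167666… → ⌈·⌉ = 923
j=3: r + 2k = 1471.834333… → ⌈·⌉ = 1472
j=4: r + 3k = 2021.501 → ⌈·⌉ = 2022
j=5: r + 4k = 2571.167666… → ⌈·⌉ = 2572
j=6: r + 5k = 3120.834333… → ⌈·⌉ = 3121
j=7: r + 6k = 3670.501 → ⌈·⌉ = 3671
j=8: r + 7k = 4220.167666… → ⌈·⌉ = 4221
j=9: r + 8k = 4769.834333… → ⌈·⌉ = 4770

373, 923, 1472, 2022, 2572, 3121, 3671, 4221, 4770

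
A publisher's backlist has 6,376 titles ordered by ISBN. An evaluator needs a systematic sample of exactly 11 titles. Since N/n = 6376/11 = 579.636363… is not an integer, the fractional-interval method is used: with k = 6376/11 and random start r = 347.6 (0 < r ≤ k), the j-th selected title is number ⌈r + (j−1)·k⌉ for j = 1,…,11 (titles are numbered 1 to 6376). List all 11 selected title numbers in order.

j=1: r + 0k = 347.6 → ⌈·⌉ = 348
j=2: r + 1k = 927.236363… → ⌈·⌉ = 928
j=3: r + 2k = 1506.872727… → ⌈·⌉ = 1507
j=4: r + 3k = 2086.509090… → ⌈·⌉ = 2087
j=5: r + 4k = 2666.145454… → ⌈·⌉ = 2667
j=6: r + 5k = 3245.781818… → ⌈·⌉ = 3246
j=7: r + 6k = 3825.418181… → ⌈·⌉ = 3826
j=8: r + 7k = 4405.054545… → ⌈·⌉ = 4406
j=9: r + 8k = 4984.690909… → ⌈·⌉ = 4985
j=10: r + 9k = 5564.327272… → ⌈·⌉ = 5565
j=11: r + 10k = 6143.963636… → ⌈·⌉ = 6144

348, 928, 1507, 2087, 2667, 3246, 3826, 4406, 4985, 5565, 6144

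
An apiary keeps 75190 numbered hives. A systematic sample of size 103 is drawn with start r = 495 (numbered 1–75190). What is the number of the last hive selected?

k = 75190/103 = 730
103rd selection = r + (103−1)·k = 495 + 102×730 = 495 + 74460 = 74955

74955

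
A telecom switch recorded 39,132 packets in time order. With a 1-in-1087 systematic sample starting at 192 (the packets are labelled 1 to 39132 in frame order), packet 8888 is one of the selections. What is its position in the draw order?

9

k = 1087
position = (8888 − 192)/1087 + 1 = 8696/1087 + 1 = 8 + 1 = 9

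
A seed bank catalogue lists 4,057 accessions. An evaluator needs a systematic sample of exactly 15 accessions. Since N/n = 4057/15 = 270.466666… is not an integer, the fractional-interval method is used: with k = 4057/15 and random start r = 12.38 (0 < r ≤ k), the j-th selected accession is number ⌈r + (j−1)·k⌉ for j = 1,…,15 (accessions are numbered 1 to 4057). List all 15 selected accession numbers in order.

13, 283, 554, 824, 1095, 1365, 1636, 1906, 2177, 2447, 2718, 2988, 3258, 3529, 3799

j=1: r + 0k = 12.38 → ⌈·⌉ = 13
j=2: r + 1k = 282.846666… → ⌈·⌉ = 283
j=3: r + 2k = 553.313333… → ⌈·⌉ = 554
j=4: r + 3k = 823.78 → ⌈·⌉ = 824
j=5: r + 4k = 1094.246666… → ⌈·⌉ = 1095
j=6: r + 5k = 1364.713333… → ⌈·⌉ = 1365
j=7: r + 6k = 1635.18 → ⌈·⌉ = 1636
j=8: r + 7k = 1905.646666… → ⌈·⌉ = 1906
j=9: r + 8k = 2176.113333… → ⌈·⌉ = 2177
j=10: r + 9k = 2446.58 → ⌈·⌉ = 2447
j=11: r + 10k = 2717.046666… → ⌈·⌉ = 2718
j=12: r + 11k = 2987.513333… → ⌈·⌉ = 2988
j=13: r + 12k = 3257.98 → ⌈·⌉ = 3258
j=14: r + 13k = 3528.446666… → ⌈·⌉ = 3529
j=15: r + 14k = 3798.913333… → ⌈·⌉ = 3799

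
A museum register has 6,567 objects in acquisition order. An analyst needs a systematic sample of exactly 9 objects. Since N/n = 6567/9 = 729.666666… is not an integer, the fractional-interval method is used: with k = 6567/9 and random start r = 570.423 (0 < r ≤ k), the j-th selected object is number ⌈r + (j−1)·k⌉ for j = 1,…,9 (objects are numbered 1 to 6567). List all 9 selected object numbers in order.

571, 1301, 2030, 2760, 3490, 4219, 4949, 5679, 6408

j=1: r + 0k = 570.423 → ⌈·⌉ = 571
j=2: r + 1k = 1300.089666… → ⌈·⌉ = 1301
j=3: r + 2k = 2029.756333… → ⌈·⌉ = 2030
j=4: r + 3k = 2759.423 → ⌈·⌉ = 2760
j=5: r + 4k = 3489.089666… → ⌈·⌉ = 3490
j=6: r + 5k = 4218.756333… → ⌈·⌉ = 4219
j=7: r + 6k = 4948.423 → ⌈·⌉ = 4949
j=8: r + 7k = 5678.089666… → ⌈·⌉ = 5679
j=9: r + 8k = 6407.756333… → ⌈·⌉ = 6408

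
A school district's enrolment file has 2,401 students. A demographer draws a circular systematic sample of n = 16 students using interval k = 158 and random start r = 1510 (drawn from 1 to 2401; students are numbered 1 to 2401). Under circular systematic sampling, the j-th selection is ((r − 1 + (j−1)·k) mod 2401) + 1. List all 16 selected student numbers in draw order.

Selection 1: 1510
Selection 2: 1510 + 158 = 1668
Selection 3: 1668 + 158 = 1826
Selection 4: 1826 + 158 = 1984
Selection 5: 1984 + 158 = 2142
Selection 6: 2142 + 158 = 2300
Selection 7: 2300 + 158 = 2458 → 2458 − 2401 = 57
Selection 8: 57 + 158 = 215
Selection 9: 215 + 158 = 373
Selection 10: 373 + 158 = 531
Selection 11: 531 + 158 = 689
Selection 12: 689 + 158 = 847
Selection 13: 847 + 158 = 1005
Selection 14: 1005 + 158 = 1163
Selection 15: 1163 + 158 = 1321
Selection 16: 1321 + 158 = 1479

1510, 1668, 1826, 1984, 2142, 2300, 57, 215, 373, 531, 689, 847, 1005, 1163, 1321, 1479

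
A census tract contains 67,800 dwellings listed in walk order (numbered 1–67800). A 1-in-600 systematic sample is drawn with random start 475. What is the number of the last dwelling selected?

67675

k = 600
113th selection = r + (113−1)·k = 475 + 112×600 = 475 + 67200 = 67675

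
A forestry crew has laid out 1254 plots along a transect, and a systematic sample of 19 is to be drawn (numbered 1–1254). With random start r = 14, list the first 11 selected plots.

k = N/n = 1254/19 = 66
plot 1: 14
plot 2: 14 + 66 = 80
plot 3: 80 + 66 = 146
plot 4: 146 + 66 = 212
plot 5: 212 + 66 = 278
plot 6: 278 + 66 = 344
plot 7: 344 + 66 = 410
plot 8: 410 + 66 = 476
plot 9: 476 + 66 = 542
plot 10: 542 + 66 = 608
plot 11: 608 + 66 = 674

14, 80, 146, 212, 278, 344, 410, 476, 542, 608, 674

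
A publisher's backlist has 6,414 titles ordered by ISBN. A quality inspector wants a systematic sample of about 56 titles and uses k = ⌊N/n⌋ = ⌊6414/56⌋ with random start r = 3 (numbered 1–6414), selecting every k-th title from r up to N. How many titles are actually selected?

k = ⌊6414/56⌋ = 114
Achieved size = ⌊(6414 − 3)/114⌋ + 1 = ⌊6411/114⌋ + 1 = 56 + 1 = 57
(last selection: 3 + 56×114 = 6387 ≤ 6414; next would be 6501 > 6414)

57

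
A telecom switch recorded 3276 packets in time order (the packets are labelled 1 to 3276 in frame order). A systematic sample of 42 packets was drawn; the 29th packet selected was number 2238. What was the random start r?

54

k = 3276/42 = 78
r = 2238 − (29−1)×78 = 2238 − 2184 = 54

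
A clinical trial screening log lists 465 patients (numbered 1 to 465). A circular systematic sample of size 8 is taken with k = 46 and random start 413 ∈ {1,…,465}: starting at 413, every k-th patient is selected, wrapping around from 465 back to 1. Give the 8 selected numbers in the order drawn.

413, 459, 40, 86, 132, 178, 224, 270

Selection 1: 413
Selection 2: 413 + 46 = 459
Selection 3: 459 + 46 = 505 → 505 − 465 = 40
Selection 4: 40 + 46 = 86
Selection 5: 86 + 46 = 132
Selection 6: 132 + 46 = 178
Selection 7: 178 + 46 = 224
Selection 8: 224 + 46 = 270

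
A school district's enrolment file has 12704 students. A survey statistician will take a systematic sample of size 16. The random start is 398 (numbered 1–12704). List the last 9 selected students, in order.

5956, 6750, 7544, 8338, 9132, 9926, 10720, 11514, 12308

k = N/n = 12704/16 = 794
8th selection = 398 + 7×794 = 5956
9th: 5956 + 794 = 6750
10th: 6750 + 794 = 7544
11th: 7544 + 794 = 8338
12th: 8338 + 794 = 9132
13th: 9132 + 794 = 9926
14th: 9926 + 794 = 10720
15th: 10720 + 794 = 11514
16th: 11514 + 794 = 12308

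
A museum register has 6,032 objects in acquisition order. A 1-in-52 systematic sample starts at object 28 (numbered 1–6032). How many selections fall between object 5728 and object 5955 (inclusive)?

4

k = 52
First selection ≥ 5728: 28 + ⌈(5728−28)/52⌉·52 = 28 + 110×52 = 5748
Last selection ≤ 5955: 28 + ⌊(5955−28)/52⌋·52 = 28 + 113×52 = 5904
Count = 113 − 110 + 1 = 4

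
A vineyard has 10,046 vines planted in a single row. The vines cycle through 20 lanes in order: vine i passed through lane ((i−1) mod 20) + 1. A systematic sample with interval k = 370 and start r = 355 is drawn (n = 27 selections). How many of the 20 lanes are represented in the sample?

Consecutive selections differ by k = 370, so their lane numbers differ by 370 mod 20 = 10.
gcd(370, 20) = 10, so the sample visits 20/10 = 2 distinct residues mod 20.
Start 355 is lane 15; the lanes hit are 5, 15.

2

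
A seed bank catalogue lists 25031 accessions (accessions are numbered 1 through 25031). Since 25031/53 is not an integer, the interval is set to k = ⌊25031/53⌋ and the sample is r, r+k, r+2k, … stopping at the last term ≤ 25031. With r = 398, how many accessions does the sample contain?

53

k = ⌊25031/53⌋ = 472
Achieved size = ⌊(25031 − 398)/472⌋ + 1 = ⌊24633/472⌋ + 1 = 52 + 1 = 53
(last selection: 398 + 52×472 = 24942 ≤ 25031; next would be 25414 > 25031)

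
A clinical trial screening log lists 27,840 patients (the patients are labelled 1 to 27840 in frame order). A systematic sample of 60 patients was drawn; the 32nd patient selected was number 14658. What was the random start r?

274

k = 27840/60 = 464
r = 14658 − (32−1)×464 = 14658 − 14384 = 274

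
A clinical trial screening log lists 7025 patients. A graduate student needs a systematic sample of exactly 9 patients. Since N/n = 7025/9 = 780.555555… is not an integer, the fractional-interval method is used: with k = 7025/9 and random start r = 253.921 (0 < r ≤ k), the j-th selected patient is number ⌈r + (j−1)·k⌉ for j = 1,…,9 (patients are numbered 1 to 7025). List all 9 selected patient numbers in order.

j=1: r + 0k = 253.921 → ⌈·⌉ = 254
j=2: r + 1k = 1034.476555… → ⌈·⌉ = 1035
j=3: r + 2k = 1815.032111… → ⌈·⌉ = 1816
j=4: r + 3k = 2595.587666… → ⌈·⌉ = 2596
j=5: r + 4k = 3376.143222… → ⌈·⌉ = 3377
j=6: r + 5k = 4156.698777… → ⌈·⌉ = 4157
j=7: r + 6k = 4937.254333… → ⌈·⌉ = 4938
j=8: r + 7k = 5717.809888… → ⌈·⌉ = 5718
j=9: r + 8k = 6498.365444… → ⌈·⌉ = 6499

254, 1035, 1816, 2596, 3377, 4157, 4938, 5718, 6499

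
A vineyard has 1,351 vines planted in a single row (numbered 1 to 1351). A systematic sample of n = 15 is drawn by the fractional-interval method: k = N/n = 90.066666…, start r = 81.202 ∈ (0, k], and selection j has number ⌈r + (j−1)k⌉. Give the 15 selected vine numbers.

j=1: r + 0k = 81.202 → ⌈·⌉ = 82
j=2: r + 1k = 171.268666… → ⌈·⌉ = 172
j=3: r + 2k = 261.335333… → ⌈·⌉ = 262
j=4: r + 3k = 351.402 → ⌈·⌉ = 352
j=5: r + 4k = 441.468666… → ⌈·⌉ = 442
j=6: r + 5k = 531.535333… → ⌈·⌉ = 532
j=7: r + 6k = 621.602 → ⌈·⌉ = 622
j=8: r + 7k = 711.668666… → ⌈·⌉ = 712
j=9: r + 8k = 801.735333… → ⌈·⌉ = 802
j=10: r + 9k = 891.802 → ⌈·⌉ = 892
j=11: r + 10k = 981.868666… → ⌈·⌉ = 982
j=12: r + 11k = 1071.935333… → ⌈·⌉ = 1072
j=13: r + 12k = 1162.002 → ⌈·⌉ = 1163
j=14: r + 13k = 1252.068666… → ⌈·⌉ = 1253
j=15: r + 14k = 1342.135333… → ⌈·⌉ = 1343

82, 172, 262, 352, 442, 532, 622, 712, 802, 892, 982, 1072, 1163, 1253, 1343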